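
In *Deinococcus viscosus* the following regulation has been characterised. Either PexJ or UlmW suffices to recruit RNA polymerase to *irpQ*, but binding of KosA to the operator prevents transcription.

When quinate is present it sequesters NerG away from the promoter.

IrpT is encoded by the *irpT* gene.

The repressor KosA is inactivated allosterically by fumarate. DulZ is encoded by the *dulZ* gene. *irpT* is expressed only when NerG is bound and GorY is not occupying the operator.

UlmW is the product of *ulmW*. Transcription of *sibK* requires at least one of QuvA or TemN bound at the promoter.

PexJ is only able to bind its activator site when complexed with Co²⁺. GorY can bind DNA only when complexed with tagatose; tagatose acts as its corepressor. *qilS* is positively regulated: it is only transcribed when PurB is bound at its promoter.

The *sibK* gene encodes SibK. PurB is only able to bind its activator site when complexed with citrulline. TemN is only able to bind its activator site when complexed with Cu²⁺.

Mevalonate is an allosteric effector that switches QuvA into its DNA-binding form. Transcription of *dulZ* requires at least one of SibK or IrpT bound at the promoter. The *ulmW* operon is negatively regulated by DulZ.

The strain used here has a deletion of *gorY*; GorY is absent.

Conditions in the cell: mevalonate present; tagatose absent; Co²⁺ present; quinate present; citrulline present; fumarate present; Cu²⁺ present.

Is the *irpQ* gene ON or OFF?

ON

Co²⁺ is present, so PexJ is active.
Fumarate is present, so KosA is inactive.
Mevalonate is present, so QuvA is active.
Cu²⁺ is present, so TemN is active.
Activator QuvA is present, so *sibK* is transcribed.
So SibK is produced and active.
GorY is non-functional in this strain, so it has no effect.
Quinate is present, so NerG is inactive.
Required activator NerG is absent, so *irpT* is not transcribed.
So IrpT is not produced.
Activator SibK is present, so *dulZ* is transcribed.
So DulZ is produced and active.
With repressor DulZ bound, *ulmW* is not transcribed.
So UlmW is not produced.
Activator PexJ is present, so *irpQ* is transcribed.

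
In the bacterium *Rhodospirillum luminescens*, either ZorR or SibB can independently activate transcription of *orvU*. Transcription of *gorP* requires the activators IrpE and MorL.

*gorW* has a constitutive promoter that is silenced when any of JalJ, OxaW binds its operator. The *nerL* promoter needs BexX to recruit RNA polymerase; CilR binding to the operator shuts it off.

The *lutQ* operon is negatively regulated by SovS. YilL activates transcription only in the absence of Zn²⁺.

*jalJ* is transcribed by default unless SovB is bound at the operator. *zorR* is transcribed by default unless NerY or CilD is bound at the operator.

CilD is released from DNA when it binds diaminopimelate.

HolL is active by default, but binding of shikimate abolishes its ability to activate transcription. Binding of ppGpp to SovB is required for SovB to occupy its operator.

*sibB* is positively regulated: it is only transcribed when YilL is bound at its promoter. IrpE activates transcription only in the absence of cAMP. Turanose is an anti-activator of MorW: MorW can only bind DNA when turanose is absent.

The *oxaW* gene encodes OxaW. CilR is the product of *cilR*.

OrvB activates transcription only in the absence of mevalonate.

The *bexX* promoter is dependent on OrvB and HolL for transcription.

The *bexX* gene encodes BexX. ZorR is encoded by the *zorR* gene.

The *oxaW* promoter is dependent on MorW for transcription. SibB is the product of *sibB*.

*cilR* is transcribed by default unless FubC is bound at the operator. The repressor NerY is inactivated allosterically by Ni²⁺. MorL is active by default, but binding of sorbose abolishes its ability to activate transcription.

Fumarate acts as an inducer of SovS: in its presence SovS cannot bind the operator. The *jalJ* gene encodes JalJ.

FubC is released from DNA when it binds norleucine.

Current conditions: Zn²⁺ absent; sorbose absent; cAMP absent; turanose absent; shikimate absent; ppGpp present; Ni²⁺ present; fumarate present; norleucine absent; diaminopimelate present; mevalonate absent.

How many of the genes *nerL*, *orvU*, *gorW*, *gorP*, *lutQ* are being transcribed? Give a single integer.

4

Mevalonate is absent, so OrvB is active.
Shikimate is absent, so HolL is active.
No repressor is bound and OrvB and HolL are active, so *bexX* is transcribed.
So BexX is produced and active.
Norleucine is absent, so FubC is active.
With repressor FubC bound, *cilR* is not transcribed.
So CilR is not produced.
No repressor is bound and BexX is active, so *nerL* is transcribed.
→ *nerL* is ON.
Ni²⁺ is present, so NerY is inactive.
Diaminopimelate is present, so CilD is inactive.
With no repressor bound, *zorR* is transcribed.
So ZorR is produced and active.
Zn²⁺ is absent, so YilL is active.
No repressor is bound and YilL is active, so *sibB* is transcribed.
So SibB is produced and active.
Activator ZorR is present, so *orvU* is transcribed.
→ *orvU* is ON.
ppGpp is present, so SovB is active.
With repressor SovB bound, *jalJ* is not transcribed.
So JalJ is not produced.
Turanose is absent, so MorW is active.
No repressor is bound and MorW is active, so *oxaW* is transcribed.
So OxaW is produced and active.
With repressor OxaW bound, *gorW* is not transcribed.
→ *gorW* is OFF.
cAMP is absent, so IrpE is active.
Sorbose is absent, so MorL is active.
No repressor is bound and IrpE and MorL are active, so *gorP* is transcribed.
→ *gorP* is ON.
Fumarate is present, so SovS is inactive.
With no repressor bound, *lutQ* is transcribed.
→ *lutQ* is ON.
4 of the 5 genes are transcribed.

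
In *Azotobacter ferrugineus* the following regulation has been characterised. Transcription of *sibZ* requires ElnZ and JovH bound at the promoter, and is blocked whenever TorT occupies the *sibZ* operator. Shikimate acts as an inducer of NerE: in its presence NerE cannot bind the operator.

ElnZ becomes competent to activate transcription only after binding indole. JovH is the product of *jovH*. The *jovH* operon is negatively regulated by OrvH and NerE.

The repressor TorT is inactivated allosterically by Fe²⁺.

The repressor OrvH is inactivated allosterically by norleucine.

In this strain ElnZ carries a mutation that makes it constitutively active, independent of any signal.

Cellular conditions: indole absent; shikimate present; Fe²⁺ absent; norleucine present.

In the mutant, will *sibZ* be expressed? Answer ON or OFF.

OFF

ElnZ is constitutively active in this strain.
Norleucine is present, so OrvH is inactive.
Shikimate is present, so NerE is inactive.
With no repressor bound, *jovH* is transcribed.
So JovH is produced and active.
Fe²⁺ is absent, so TorT is active.
With repressor TorT bound, *sibZ* is not transcribed.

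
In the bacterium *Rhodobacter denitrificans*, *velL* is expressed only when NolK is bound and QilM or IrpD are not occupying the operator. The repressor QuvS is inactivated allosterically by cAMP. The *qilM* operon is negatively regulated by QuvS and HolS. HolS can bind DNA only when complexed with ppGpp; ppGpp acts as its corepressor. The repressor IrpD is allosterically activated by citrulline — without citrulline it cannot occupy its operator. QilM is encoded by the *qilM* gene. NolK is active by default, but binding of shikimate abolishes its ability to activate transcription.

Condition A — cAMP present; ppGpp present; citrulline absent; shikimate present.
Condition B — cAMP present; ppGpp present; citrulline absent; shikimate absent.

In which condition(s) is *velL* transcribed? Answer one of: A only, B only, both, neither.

Condition A:
cAMP is present, so QuvS is inactive.
ppGpp is present, so HolS is active.
With repressor HolS bound, *qilM* is not transcribed.
So QilM is not produced.
Citrulline is absent, so IrpD is inactive.
Shikimate is present, so NolK is inactive.
Required activator NolK is absent, so *velL* is not transcribed.
→ *velL* is OFF in A.
Condition B:
cAMP is present, so QuvS is inactive.
ppGpp is present, so HolS is active.
With repressor HolS bound, *qilM* is not transcribed.
So QilM is not produced.
Citrulline is absent, so IrpD is inactive.
Shikimate is absent, so NolK is active.
No repressor is bound and NolK is active, so *velL* is transcribed.
→ *velL* is ON in B.

B only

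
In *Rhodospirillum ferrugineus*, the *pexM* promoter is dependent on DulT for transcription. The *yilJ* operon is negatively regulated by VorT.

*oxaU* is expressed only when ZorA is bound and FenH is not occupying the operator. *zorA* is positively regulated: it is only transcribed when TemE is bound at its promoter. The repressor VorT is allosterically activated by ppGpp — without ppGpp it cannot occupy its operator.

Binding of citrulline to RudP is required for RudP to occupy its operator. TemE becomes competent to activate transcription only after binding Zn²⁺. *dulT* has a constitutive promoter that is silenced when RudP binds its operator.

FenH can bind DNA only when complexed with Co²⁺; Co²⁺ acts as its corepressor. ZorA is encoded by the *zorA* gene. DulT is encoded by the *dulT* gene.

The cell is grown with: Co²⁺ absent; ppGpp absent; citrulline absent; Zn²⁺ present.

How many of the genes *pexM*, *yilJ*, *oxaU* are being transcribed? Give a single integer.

3

Citrulline is absent, so RudP is inactive.
With no repressor bound, *dulT* is transcribed.
So DulT is produced and active.
No repressor is bound and DulT is active, so *pexM* is transcribed.
→ *pexM* is ON.
ppGpp is absent, so VorT is inactive.
With no repressor bound, *yilJ* is transcribed.
→ *yilJ* is ON.
Zn²⁺ is present, so TemE is active.
No repressor is bound and TemE is active, so *zorA* is transcribed.
So ZorA is produced and active.
Co²⁺ is absent, so FenH is inactive.
No repressor is bound and ZorA is active, so *oxaU* is transcribed.
→ *oxaU* is ON.
3 of the 3 genes are transcribed.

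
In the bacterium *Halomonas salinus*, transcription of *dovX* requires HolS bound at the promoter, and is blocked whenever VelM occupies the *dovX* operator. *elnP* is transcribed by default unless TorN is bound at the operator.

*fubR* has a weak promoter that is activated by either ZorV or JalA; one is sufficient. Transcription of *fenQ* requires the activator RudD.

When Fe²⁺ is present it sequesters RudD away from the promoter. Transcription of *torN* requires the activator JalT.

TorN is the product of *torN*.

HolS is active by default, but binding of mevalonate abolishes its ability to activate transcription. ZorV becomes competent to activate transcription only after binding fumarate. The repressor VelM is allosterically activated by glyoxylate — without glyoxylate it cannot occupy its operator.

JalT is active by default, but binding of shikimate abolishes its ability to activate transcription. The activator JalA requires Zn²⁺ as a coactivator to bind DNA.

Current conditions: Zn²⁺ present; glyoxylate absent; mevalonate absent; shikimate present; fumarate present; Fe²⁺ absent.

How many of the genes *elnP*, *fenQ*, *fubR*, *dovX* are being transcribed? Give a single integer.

4

Shikimate is present, so JalT is inactive.
Required activator JalT is absent, so *torN* is not transcribed.
So TorN is not produced.
With no repressor bound, *elnP* is transcribed.
→ *elnP* is ON.
Fe²⁺ is absent, so RudD is active.
No repressor is bound and RudD is active, so *fenQ* is transcribed.
→ *fenQ* is ON.
Fumarate is present, so ZorV is active.
Zn²⁺ is present, so JalA is active.
Activator ZorV is present, so *fubR* is transcribed.
→ *fubR* is ON.
Mevalonate is absent, so HolS is active.
Glyoxylate is absent, so VelM is inactive.
No repressor is bound and HolS is active, so *dovX* is transcribed.
→ *dovX* is ON.
4 of the 4 genes are transcribed.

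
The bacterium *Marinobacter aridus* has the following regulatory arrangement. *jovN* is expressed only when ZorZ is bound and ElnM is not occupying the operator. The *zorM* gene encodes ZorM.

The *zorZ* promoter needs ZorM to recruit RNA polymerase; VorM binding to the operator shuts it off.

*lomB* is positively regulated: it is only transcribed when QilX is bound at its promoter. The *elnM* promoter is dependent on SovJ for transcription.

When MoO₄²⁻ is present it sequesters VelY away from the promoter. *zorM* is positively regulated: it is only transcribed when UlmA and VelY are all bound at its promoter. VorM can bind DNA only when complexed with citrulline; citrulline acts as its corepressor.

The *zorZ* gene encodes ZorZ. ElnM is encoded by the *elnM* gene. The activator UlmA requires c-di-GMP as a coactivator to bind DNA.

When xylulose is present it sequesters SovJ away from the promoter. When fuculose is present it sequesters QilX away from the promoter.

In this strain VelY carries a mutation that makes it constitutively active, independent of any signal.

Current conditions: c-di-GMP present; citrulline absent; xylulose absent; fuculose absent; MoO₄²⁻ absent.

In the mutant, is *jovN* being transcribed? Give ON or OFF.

OFF

Xylulose is absent, so SovJ is active.
No repressor is bound and SovJ is active, so *elnM* is transcribed.
So ElnM is produced and active.
c-di-GMP is present, so UlmA is active.
VelY is constitutively active in this strain.
No repressor is bound and UlmA and VelY are active, so *zorM* is transcribed.
So ZorM is produced and active.
Citrulline is absent, so VorM is inactive.
No repressor is bound and ZorM is active, so *zorZ* is transcribed.
So ZorZ is produced and active.
With repressor ElnM bound, *jovN* is not transcribed.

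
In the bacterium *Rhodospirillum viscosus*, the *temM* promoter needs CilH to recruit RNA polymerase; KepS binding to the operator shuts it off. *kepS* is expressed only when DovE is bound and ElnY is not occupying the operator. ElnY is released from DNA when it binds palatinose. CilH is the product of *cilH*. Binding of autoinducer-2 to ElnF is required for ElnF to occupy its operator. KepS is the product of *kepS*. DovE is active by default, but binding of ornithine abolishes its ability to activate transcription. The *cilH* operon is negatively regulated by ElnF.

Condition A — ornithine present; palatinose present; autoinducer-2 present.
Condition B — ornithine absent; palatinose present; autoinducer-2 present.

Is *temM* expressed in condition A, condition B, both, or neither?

neither

Condition A:
Ornithine is present, so DovE is inactive.
Palatinose is present, so ElnY is inactive.
Required activator DovE is absent, so *kepS* is not transcribed.
So KepS is not produced.
Autoinducer-2 is present, so ElnF is active.
With repressor ElnF bound, *cilH* is not transcribed.
So CilH is not produced.
Required activator CilH is absent, so *temM* is not transcribed.
→ *temM* is OFF in A.
Condition B:
Ornithine is absent, so DovE is active.
Palatinose is present, so ElnY is inactive.
No repressor is bound and DovE is active, so *kepS* is transcribed.
So KepS is produced and active.
Autoinducer-2 is present, so ElnF is active.
With repressor ElnF bound, *cilH* is not transcribed.
So CilH is not produced.
With repressor KepS bound, *temM* is not transcribed.
→ *temM* is OFF in B.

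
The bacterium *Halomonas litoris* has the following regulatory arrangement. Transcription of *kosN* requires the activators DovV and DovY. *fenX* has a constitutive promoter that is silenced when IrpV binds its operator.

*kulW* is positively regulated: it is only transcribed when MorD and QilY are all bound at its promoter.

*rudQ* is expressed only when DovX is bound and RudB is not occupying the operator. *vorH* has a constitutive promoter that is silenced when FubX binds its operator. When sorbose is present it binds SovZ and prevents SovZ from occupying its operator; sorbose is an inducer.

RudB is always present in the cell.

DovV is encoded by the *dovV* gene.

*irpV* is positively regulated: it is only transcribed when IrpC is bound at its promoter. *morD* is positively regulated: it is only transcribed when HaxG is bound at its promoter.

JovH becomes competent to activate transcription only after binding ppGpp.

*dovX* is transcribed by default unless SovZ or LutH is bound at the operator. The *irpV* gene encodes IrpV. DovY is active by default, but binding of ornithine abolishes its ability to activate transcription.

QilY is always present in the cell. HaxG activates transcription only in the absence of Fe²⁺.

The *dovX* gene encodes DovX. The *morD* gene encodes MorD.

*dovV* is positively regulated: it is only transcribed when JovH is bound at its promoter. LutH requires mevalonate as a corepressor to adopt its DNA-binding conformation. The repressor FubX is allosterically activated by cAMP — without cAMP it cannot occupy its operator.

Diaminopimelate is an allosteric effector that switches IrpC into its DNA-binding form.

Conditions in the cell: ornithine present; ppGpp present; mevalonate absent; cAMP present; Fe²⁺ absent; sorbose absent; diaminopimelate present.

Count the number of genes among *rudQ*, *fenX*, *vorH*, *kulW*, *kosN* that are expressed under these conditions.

Sorbose is absent, so SovZ is active.
Mevalonate is absent, so LutH is inactive.
With repressor SovZ bound, *dovX* is not transcribed.
So DovX is not produced.
RudB is produced constitutively and is active.
With repressor RudB bound, *rudQ* is not transcribed.
→ *rudQ* is OFF.
Diaminopimelate is present, so IrpC is active.
No repressor is bound and IrpC is active, so *irpV* is transcribed.
So IrpV is produced and active.
With repressor IrpV bound, *fenX* is not transcribed.
→ *fenX* is OFF.
cAMP is present, so FubX is active.
With repressor FubX bound, *vorH* is not transcribed.
→ *vorH* is OFF.
Fe²⁺ is absent, so HaxG is active.
No repressor is bound and HaxG is active, so *morD* is transcribed.
So MorD is produced and active.
QilY is produced constitutively and is active.
No repressor is bound and MorD and QilY are active, so *kulW* is transcribed.
→ *kulW* is ON.
ppGpp is present, so JovH is active.
No repressor is bound and JovH is active, so *dovV* is transcribed.
So DovV is produced and active.
Ornithine is present, so DovY is inactive.
Required activator DovY is absent, so *kosN* is not transcribed.
→ *kosN* is OFF.
1 of the 5 genes is transcribed.

1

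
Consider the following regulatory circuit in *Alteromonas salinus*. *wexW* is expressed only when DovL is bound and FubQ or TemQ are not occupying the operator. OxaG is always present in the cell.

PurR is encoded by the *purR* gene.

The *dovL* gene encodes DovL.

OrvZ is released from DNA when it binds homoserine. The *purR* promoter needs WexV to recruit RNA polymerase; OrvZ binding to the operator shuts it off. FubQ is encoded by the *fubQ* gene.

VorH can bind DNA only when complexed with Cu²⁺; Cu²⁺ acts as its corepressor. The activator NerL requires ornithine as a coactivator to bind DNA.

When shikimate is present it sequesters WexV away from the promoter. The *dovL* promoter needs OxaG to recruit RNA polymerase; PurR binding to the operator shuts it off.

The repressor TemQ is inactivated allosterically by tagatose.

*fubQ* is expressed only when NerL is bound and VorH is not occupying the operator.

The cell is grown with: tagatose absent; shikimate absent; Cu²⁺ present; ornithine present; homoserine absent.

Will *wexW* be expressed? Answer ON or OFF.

OFF

Ornithine is present, so NerL is active.
Cu²⁺ is present, so VorH is active.
With repressor VorH bound, *fubQ* is not transcribed.
So FubQ is not produced.
Homoserine is absent, so OrvZ is active.
Shikimate is absent, so WexV is active.
With repressor OrvZ bound, *purR* is not transcribed.
So PurR is not produced.
OxaG is produced constitutively and is active.
No repressor is bound and OxaG is active, so *dovL* is transcribed.
So DovL is produced and active.
Tagatose is absent, so TemQ is active.
With repressor TemQ bound, *wexW* is not transcribed.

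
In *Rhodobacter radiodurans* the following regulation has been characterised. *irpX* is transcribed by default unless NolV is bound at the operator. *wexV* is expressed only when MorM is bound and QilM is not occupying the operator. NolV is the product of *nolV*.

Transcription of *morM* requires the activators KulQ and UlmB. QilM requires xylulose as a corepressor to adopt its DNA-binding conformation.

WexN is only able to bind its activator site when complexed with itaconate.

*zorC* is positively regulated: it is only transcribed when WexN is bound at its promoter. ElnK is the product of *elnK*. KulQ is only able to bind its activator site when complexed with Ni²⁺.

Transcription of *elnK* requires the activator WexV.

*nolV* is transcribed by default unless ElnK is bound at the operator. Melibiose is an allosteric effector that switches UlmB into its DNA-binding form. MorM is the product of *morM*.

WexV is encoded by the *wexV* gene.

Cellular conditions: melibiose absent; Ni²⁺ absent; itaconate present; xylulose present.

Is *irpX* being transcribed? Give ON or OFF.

Ni²⁺ is absent, so KulQ is inactive.
Melibiose is absent, so UlmB is inactive.
Required activator KulQ is absent, so *morM* is not transcribed.
So MorM is not produced.
Xylulose is present, so QilM is active.
With repressor QilM bound, *wexV* is not transcribed.
So WexV is not produced.
Required activator WexV is absent, so *elnK* is not transcribed.
So ElnK is not produced.
With no repressor bound, *nolV* is transcribed.
So NolV is produced and active.
With repressor NolV bound, *irpX* is not transcribed.

OFF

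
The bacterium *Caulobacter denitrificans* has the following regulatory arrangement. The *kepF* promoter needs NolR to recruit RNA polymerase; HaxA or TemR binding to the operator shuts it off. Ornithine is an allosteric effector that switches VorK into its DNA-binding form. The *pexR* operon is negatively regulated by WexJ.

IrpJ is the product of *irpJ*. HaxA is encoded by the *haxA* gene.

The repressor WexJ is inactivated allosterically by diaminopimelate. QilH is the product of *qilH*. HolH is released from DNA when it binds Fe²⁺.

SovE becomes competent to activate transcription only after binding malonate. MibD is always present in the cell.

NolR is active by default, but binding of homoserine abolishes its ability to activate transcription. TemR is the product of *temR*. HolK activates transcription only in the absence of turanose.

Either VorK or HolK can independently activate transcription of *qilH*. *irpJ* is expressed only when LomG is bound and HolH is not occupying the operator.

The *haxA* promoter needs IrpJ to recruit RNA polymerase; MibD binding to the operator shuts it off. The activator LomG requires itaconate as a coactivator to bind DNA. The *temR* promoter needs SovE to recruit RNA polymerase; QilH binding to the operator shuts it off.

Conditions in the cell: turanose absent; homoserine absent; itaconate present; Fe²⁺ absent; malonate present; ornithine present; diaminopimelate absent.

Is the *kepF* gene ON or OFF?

ON

MibD is produced constitutively and is active.
Fe²⁺ is absent, so HolH is active.
Itaconate is present, so LomG is active.
With repressor HolH bound, *irpJ* is not transcribed.
So IrpJ is not produced.
With repressor MibD bound, *haxA* is not transcribed.
So HaxA is not produced.
Ornithine is present, so VorK is active.
Turanose is absent, so HolK is active.
Activator VorK is present, so *qilH* is transcribed.
So QilH is produced and active.
Malonate is present, so SovE is active.
With repressor QilH bound, *temR* is not transcribed.
So TemR is not produced.
Homoserine is absent, so NolR is active.
No repressor is bound and NolR is active, so *kepF* is transcribed.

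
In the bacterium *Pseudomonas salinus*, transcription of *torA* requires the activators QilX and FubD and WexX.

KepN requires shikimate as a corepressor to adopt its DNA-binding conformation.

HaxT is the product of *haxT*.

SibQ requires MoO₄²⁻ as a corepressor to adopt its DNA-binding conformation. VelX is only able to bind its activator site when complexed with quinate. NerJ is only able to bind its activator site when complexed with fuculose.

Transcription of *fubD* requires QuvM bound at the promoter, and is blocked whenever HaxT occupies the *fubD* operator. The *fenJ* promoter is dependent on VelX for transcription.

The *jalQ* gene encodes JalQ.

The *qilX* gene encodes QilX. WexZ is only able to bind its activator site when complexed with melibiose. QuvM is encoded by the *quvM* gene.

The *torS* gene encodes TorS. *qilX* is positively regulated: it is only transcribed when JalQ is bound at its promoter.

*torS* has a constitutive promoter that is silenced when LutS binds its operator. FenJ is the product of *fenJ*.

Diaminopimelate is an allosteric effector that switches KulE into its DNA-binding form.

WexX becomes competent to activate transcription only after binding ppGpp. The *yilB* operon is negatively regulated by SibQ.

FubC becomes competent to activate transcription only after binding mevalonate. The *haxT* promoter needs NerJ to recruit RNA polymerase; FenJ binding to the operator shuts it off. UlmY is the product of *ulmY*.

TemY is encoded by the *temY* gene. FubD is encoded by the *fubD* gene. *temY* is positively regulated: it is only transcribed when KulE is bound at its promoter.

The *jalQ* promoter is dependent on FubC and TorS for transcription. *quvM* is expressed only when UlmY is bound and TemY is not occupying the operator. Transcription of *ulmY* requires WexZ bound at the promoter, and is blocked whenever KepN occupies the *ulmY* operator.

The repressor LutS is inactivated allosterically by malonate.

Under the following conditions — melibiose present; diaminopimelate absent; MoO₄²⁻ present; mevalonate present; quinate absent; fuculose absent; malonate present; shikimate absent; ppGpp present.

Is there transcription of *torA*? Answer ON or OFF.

ON

Mevalonate is present, so FubC is active.
Malonate is present, so LutS is inactive.
With no repressor bound, *torS* is transcribed.
So TorS is produced and active.
No repressor is bound and FubC and TorS are active, so *jalQ* is transcribed.
So JalQ is produced and active.
No repressor is bound and JalQ is active, so *qilX* is transcribed.
So QilX is produced and active.
Fuculose is absent, so NerJ is inactive.
Quinate is absent, so VelX is inactive.
Required activator VelX is absent, so *fenJ* is not transcribed.
So FenJ is not produced.
Required activator NerJ is absent, so *haxT* is not transcribed.
So HaxT is not produced.
Diaminopimelate is absent, so KulE is inactive.
Required activator KulE is absent, so *temY* is not transcribed.
So TemY is not produced.
Shikimate is absent, so KepN is inactive.
Melibiose is present, so WexZ is active.
No repressor is bound and WexZ is active, so *ulmY* is transcribed.
So UlmY is produced and active.
No repressor is bound and UlmY is active, so *quvM* is transcribed.
So QuvM is produced and active.
No repressor is bound and QuvM is active, so *fubD* is transcribed.
So FubD is produced and active.
ppGpp is present, so WexX is active.
No repressor is bound and QilX and FubD and WexX are active, so *torA* is transcribed.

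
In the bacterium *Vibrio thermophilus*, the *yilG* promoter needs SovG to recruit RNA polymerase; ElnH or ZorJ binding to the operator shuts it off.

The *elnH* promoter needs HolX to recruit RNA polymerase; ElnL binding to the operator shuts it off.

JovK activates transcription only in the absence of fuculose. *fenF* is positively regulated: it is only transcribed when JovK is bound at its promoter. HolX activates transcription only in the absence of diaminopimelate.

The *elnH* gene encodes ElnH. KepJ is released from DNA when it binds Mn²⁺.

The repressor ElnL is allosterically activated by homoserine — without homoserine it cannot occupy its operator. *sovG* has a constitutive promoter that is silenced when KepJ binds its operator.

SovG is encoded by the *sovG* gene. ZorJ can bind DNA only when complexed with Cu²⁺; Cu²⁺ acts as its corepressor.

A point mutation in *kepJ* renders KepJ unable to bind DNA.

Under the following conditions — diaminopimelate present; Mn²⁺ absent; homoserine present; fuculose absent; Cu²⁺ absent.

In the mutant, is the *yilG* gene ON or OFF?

Diaminopimelate is present, so HolX is inactive.
Homoserine is present, so ElnL is active.
With repressor ElnL bound, *elnH* is not transcribed.
So ElnH is not produced.
KepJ is non-functional in this strain, so it has no effect.
With no repressor bound, *sovG* is transcribed.
So SovG is produced and active.
Cu²⁺ is absent, so ZorJ is inactive.
No repressor is bound and SovG is active, so *yilG* is transcribed.

ON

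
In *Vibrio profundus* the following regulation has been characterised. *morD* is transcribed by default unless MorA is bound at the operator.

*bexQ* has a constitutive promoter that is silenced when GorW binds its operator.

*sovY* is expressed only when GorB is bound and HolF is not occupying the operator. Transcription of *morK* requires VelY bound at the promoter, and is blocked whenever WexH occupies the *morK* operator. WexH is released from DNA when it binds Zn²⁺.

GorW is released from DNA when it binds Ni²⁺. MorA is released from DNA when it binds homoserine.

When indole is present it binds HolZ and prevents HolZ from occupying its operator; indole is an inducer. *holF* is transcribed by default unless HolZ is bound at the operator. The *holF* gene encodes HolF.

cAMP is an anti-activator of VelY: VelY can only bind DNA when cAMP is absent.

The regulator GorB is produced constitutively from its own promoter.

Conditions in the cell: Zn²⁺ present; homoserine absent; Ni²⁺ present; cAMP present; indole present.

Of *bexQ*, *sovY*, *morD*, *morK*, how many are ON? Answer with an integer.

1

Ni²⁺ is present, so GorW is inactive.
With no repressor bound, *bexQ* is transcribed.
→ *bexQ* is ON.
Indole is present, so HolZ is inactive.
With no repressor bound, *holF* is transcribed.
So HolF is produced and active.
GorB is produced constitutively and is active.
With repressor HolF bound, *sovY* is not transcribed.
→ *sovY* is OFF.
Homoserine is absent, so MorA is active.
With repressor MorA bound, *morD* is not transcribed.
→ *morD* is OFF.
cAMP is present, so VelY is inactive.
Zn²⁺ is present, so WexH is inactive.
Required activator VelY is absent, so *morK* is not transcribed.
→ *morK* is OFF.
1 of the 4 genes is transcribed.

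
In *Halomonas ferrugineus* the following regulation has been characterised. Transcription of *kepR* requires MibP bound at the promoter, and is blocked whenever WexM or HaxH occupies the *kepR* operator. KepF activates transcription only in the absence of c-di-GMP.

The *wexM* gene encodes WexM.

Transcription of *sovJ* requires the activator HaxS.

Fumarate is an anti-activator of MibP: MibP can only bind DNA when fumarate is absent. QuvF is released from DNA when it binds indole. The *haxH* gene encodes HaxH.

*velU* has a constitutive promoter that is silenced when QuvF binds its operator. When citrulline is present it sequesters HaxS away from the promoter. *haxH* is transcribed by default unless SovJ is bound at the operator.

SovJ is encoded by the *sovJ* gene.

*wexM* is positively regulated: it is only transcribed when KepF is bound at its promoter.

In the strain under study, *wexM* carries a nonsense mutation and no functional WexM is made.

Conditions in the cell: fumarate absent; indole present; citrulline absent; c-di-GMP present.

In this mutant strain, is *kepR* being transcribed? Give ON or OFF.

Fumarate is absent, so MibP is active.
WexM is non-functional in this strain, so it has no effect.
Citrulline is absent, so HaxS is active.
No repressor is bound and HaxS is active, so *sovJ* is transcribed.
So SovJ is produced and active.
With repressor SovJ bound, *haxH* is not transcribed.
So HaxH is not produced.
No repressor is bound and MibP is active, so *kepR* is transcribed.

ON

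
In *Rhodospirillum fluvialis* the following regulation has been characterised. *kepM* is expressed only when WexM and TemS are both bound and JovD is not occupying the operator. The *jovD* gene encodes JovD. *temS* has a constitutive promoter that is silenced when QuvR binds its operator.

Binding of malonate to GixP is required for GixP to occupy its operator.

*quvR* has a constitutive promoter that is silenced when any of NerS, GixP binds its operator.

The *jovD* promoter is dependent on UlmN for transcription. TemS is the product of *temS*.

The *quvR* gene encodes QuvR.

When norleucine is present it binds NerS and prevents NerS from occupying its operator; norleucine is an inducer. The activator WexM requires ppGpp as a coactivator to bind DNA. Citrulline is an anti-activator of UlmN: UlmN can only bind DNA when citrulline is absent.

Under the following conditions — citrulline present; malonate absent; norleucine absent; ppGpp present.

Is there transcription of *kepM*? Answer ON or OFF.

ON

ppGpp is present, so WexM is active.
Citrulline is present, so UlmN is inactive.
Required activator UlmN is absent, so *jovD* is not transcribed.
So JovD is not produced.
Norleucine is absent, so NerS is active.
Malonate is absent, so GixP is inactive.
With repressor NerS bound, *quvR* is not transcribed.
So QuvR is not produced.
With no repressor bound, *temS* is transcribed.
So TemS is produced and active.
No repressor is bound and WexM and TemS are active, so *kepM* is transcribed.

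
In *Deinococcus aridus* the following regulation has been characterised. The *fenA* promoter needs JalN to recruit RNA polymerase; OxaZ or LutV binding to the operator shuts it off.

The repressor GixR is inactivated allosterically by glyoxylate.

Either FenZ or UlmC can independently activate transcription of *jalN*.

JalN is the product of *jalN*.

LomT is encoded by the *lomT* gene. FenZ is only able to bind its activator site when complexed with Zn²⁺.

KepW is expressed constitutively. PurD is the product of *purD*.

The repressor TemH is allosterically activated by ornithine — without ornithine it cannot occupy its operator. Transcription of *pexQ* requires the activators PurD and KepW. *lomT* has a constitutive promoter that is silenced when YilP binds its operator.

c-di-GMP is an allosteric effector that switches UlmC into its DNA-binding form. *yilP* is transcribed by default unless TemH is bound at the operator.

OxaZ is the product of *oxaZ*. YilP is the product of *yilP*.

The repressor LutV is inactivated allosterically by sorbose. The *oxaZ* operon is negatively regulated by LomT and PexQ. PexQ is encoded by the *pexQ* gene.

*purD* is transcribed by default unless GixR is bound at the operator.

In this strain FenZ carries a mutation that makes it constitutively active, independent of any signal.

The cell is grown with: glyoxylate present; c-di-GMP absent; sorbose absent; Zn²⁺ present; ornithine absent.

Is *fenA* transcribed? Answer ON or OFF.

Ornithine is absent, so TemH is inactive.
With no repressor bound, *yilP* is transcribed.
So YilP is produced and active.
With repressor YilP bound, *lomT* is not transcribed.
So LomT is not produced.
Glyoxylate is present, so GixR is inactive.
With no repressor bound, *purD* is transcribed.
So PurD is produced and active.
KepW is produced constitutively and is active.
No repressor is bound and PurD and KepW are active, so *pexQ* is transcribed.
So PexQ is produced and active.
With repressor PexQ bound, *oxaZ* is not transcribed.
So OxaZ is not produced.
Sorbose is absent, so LutV is active.
FenZ is constitutively active in this strain.
c-di-GMP is absent, so UlmC is inactive.
Activator FenZ is present, so *jalN* is transcribed.
So JalN is produced and active.
With repressor LutV bound, *fenA* is not transcribed.

OFF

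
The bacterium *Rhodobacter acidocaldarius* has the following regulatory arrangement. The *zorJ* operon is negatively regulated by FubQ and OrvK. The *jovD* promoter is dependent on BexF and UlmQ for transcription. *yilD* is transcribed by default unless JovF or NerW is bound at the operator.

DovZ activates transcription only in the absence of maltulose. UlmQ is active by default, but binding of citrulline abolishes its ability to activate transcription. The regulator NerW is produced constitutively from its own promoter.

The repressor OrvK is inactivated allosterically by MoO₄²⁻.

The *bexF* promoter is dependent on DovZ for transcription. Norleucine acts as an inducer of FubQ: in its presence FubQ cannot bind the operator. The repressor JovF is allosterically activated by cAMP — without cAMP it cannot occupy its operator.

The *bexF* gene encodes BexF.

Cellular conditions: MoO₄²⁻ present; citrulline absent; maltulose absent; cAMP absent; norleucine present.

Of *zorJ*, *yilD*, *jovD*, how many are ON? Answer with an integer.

Norleucine is present, so FubQ is inactive.
MoO₄²⁻ is present, so OrvK is inactive.
With no repressor bound, *zorJ* is transcribed.
→ *zorJ* is ON.
cAMP is absent, so JovF is inactive.
NerW is produced constitutively and is active.
With repressor NerW bound, *yilD* is not transcribed.
→ *yilD* is OFF.
Maltulose is absent, so DovZ is active.
No repressor is bound and DovZ is active, so *bexF* is transcribed.
So BexF is produced and active.
Citrulline is absent, so UlmQ is active.
No repressor is bound and BexF and UlmQ are active, so *jovD* is transcribed.
→ *jovD* is ON.
2 of the 3 genes are transcribed.

2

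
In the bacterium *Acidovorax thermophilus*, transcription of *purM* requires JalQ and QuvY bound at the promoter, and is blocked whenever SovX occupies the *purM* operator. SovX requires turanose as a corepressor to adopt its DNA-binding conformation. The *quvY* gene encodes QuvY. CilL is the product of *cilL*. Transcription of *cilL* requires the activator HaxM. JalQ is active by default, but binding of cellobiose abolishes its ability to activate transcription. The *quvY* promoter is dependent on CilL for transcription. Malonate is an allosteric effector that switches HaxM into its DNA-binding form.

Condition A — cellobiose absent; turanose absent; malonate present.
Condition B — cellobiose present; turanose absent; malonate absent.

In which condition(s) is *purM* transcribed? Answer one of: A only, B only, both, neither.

A only

Condition A:
Cellobiose is absent, so JalQ is active.
Turanose is absent, so SovX is inactive.
Malonate is present, so HaxM is active.
No repressor is bound and HaxM is active, so *cilL* is transcribed.
So CilL is produced and active.
No repressor is bound and CilL is active, so *quvY* is transcribed.
So QuvY is produced and active.
No repressor is bound and JalQ and QuvY are active, so *purM* is transcribed.
→ *purM* is ON in A.
Condition B:
Cellobiose is present, so JalQ is inactive.
Turanose is absent, so SovX is inactive.
Malonate is absent, so HaxM is inactive.
Required activator HaxM is absent, so *cilL* is not transcribed.
So CilL is not produced.
Required activator CilL is absent, so *quvY* is not transcribed.
So QuvY is not produced.
Required activator JalQ is absent, so *purM* is not transcribed.
→ *purM* is OFF in B.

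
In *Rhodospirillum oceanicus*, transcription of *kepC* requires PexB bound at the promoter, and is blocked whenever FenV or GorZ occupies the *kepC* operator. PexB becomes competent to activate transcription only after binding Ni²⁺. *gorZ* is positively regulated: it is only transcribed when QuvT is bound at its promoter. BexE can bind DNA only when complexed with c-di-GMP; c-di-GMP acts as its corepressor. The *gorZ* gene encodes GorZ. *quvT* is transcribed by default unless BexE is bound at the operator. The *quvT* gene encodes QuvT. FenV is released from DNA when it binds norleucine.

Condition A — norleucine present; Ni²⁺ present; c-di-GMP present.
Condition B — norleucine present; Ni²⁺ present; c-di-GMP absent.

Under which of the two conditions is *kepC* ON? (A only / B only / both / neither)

A only

Condition A:
Norleucine is present, so FenV is inactive.
Ni²⁺ is present, so PexB is active.
c-di-GMP is present, so BexE is active.
With repressor BexE bound, *quvT* is not transcribed.
So QuvT is not produced.
Required activator QuvT is absent, so *gorZ* is not transcribed.
So GorZ is not produced.
No repressor is bound and PexB is active, so *kepC* is transcribed.
→ *kepC* is ON in A.
Condition B:
Norleucine is present, so FenV is inactive.
Ni²⁺ is present, so PexB is active.
c-di-GMP is absent, so BexE is inactive.
With no repressor bound, *quvT* is transcribed.
So QuvT is produced and active.
No repressor is bound and QuvT is active, so *gorZ* is transcribed.
So GorZ is produced and active.
With repressor GorZ bound, *kepC* is not transcribed.
→ *kepC* is OFF in B.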